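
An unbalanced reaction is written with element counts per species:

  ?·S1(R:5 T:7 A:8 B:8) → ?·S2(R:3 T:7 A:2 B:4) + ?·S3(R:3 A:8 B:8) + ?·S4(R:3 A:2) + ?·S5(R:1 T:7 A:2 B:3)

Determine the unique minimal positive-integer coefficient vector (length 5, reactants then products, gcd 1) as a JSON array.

Coefficients: [5, 1, 3, 3, 4]

R: 5·5 = 25 | 1·3+3·3+3·3+4·1 = 25
T: 5·7 = 35 | 1·7+3·0+3·0+4·7 = 35
A: 5·8 = 40 | 1·2+3·8+3·2+4·2 = 40
B: 5·8 = 40 | 1·4+3·8+3·0+4·3 = 40
gcd(5,1,3,3,4) = 1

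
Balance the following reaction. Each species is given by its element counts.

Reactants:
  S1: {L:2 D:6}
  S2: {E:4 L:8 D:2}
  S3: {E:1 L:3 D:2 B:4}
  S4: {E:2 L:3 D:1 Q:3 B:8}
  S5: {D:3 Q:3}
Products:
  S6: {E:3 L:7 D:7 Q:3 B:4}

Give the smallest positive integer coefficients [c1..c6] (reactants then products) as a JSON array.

Coefficients: [3, 3, 2, 2, 4, 6]

E: 3·0+3·4+2·1+2·2+4·0 = 18 | 6·3 = 18
L: 3·2+3·8+2·3+2·3+4·0 = 42 | 6·7 = 42
D: 3·6+3·2+2·2+2·1+4·3 = 42 | 6·7 = 42
Q: 3·0+3·0+2·0+2·3+4·3 = 18 | 6·3 = 18
B: 3·0+3·0+2·4+2·8+4·0 = 24 | 6·4 = 24
gcd(3,3,2,2,4,6) = 1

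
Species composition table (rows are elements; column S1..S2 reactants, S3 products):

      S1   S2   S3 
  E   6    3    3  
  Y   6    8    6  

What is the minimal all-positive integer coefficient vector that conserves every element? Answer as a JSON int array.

Coefficients: [1, 3, 5]

E: 1·6+3·3 = 15 | 5·3 = 15
Y: 1·6+3·8 = 30 | 5·6 = 30
gcd(1,3,5) = 1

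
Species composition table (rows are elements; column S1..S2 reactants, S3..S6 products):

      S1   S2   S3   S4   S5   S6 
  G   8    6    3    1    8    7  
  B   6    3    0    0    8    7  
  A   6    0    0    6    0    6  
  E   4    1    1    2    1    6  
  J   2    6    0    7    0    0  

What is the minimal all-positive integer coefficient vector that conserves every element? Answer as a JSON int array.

Coefficients: [5, 3, 5, 4, 4, 1]

G: 5·8+3·6 = 58 | 5·3+4·1+4·8+1·7 = 58
B: 5·6+3·3 = 39 | 5·0+4·0+4·8+1·7 = 39
A: 5·6+3·0 = 30 | 5·0+4·6+4·0+1·6 = 30
E: 5·4+3·1 = 23 | 5·1+4·2+4·1+1·6 = 23
J: 5·2+3·6 = 28 | 5·0+4·7+4·0+1·0 = 28
gcd(5,3,5,4,4,1) = 1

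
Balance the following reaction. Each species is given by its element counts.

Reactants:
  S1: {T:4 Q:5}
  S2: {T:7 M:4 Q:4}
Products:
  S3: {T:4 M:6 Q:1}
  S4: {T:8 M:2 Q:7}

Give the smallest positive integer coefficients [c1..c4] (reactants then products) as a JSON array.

T: 4·4+4·7 = 44 | 1·4+5·8 = 44
M: 4·0+4·4 = 16 | 1·6+5·2 = 16
Q: 4·5+4·4 = 36 | 1·1+5·7 = 36
gcd(4,4,1,5) = 1

Coefficients: [4, 4, 1, 5]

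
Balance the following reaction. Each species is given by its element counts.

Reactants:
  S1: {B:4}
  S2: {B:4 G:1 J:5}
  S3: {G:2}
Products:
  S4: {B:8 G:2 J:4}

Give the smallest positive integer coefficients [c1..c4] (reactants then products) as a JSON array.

Coefficients: [6, 4, 3, 5]

B: 6·4+4·4+3·0 = 40 | 5·8 = 40
G: 6·0+4·1+3·2 = 10 | 5·2 = 10
J: 6·0+4·5+3·0 = 20 | 5·4 = 20
gcd(6,4,3,5) = 1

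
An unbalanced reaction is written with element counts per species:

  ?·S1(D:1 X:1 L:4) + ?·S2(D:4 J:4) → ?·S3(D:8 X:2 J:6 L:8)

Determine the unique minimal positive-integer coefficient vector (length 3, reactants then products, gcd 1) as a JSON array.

D: 4·1+3·4 = 16 | 2·8 = 16
X: 4·1+3·0 = 4 | 2·2 = 4
J: 4·0+3·4 = 12 | 2·6 = 12
L: 4·4+3·0 = 16 | 2·8 = 16
gcd(4,3,2) = 1

Coefficients: [4, 3, 2]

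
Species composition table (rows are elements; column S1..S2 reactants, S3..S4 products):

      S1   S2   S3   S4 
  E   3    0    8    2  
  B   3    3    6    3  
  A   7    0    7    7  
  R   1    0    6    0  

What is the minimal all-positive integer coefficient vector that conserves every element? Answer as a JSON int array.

Coefficients: [6, 1, 1, 5]

E: 6·3+1·0 = 18 | 1·8+5·2 = 18
B: 6·3+1·3 = 21 | 1·6+5·3 = 21
A: 6·7+1·0 = 42 | 1·7+5·7 = 42
R: 6·1+1·0 = 6 | 1·6+5·0 = 6
gcd(6,1,1,5) = 1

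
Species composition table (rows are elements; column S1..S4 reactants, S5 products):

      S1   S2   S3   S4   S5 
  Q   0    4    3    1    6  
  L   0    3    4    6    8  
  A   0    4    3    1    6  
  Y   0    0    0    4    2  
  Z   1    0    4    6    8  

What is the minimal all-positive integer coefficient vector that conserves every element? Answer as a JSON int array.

Q: 6·0+2·4+1·3+1·1 = 12 | 2·6 = 12
L: 6·0+2·3+1·4+1·6 = 16 | 2·8 = 16
A: 6·0+2·4+1·3+1·1 = 12 | 2·6 = 12
Y: 6·0+2·0+1·0+1·4 = 4 | 2·2 = 4
Z: 6·1+2·0+1·4+1·6 = 16 | 2·8 = 16
gcd(6,2,1,1,2) = 1

Coefficients: [6, 2, 1, 1, 2]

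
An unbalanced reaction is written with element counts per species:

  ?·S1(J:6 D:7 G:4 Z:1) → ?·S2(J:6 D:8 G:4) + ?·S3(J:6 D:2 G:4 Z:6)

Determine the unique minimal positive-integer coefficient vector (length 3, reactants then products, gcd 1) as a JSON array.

J: 6·6 = 36 | 5·6+1·6 = 36
D: 6·7 = 42 | 5·8+1·2 = 42
G: 6·4 = 24 | 5·4+1·4 = 24
Z: 6·1 = 6 | 5·0+1·6 = 6
gcd(6,5,1) = 1

Coefficients: [6, 5, 1]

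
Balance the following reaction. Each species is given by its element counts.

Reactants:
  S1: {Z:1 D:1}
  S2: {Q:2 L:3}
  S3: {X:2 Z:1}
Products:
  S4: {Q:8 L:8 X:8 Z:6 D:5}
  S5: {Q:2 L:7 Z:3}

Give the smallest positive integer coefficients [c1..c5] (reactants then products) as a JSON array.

Coefficients: [5, 5, 4, 1, 1]

Q: 5·0+5·2+4·0 = 10 | 1·8+1·2 = 10
L: 5·0+5·3+4·0 = 15 | 1·8+1·7 = 15
X: 5·0+5·0+4·2 = 8 | 1·8+1·0 = 8
Z: 5·1+5·0+4·1 = 9 | 1·6+1·3 = 9
D: 5·1+5·0+4·0 = 5 | 1·5+1·0 = 5
gcd(5,5,4,1,1) = 1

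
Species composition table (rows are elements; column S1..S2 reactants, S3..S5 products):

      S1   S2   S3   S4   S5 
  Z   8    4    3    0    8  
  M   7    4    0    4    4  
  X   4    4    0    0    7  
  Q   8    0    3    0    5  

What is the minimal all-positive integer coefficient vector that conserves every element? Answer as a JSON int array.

Z: 4·8+3·4 = 44 | 4·3+6·0+4·8 = 44
M: 4·7+3·4 = 40 | 4·0+6·4+4·4 = 40
X: 4·4+3·4 = 28 | 4·0+6·0+4·7 = 28
Q: 4·8+3·0 = 32 | 4·3+6·0+4·5 = 32
gcd(4,3,4,6,4) = 1

Coefficients: [4, 3, 4, 6, 4]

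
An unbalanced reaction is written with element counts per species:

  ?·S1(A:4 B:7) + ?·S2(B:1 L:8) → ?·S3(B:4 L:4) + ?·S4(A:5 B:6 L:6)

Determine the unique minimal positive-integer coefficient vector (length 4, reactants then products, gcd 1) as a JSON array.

A: 5·4+5·0 = 20 | 4·0+4·5 = 20
B: 5·7+5·1 = 40 | 4·4+4·6 = 40
L: 5·0+5·8 = 40 | 4·4+4·6 = 40
gcd(5,5,4,4) = 1

Coefficients: [5, 5, 4, 4]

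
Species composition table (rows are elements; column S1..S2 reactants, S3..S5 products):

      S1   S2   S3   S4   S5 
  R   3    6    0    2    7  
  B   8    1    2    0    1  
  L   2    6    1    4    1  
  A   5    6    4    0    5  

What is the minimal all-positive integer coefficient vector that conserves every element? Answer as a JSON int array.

Coefficients: [1, 5, 5, 6, 3]

R: 1·3+5·6 = 33 | 5·0+6·2+3·7 = 33
B: 1·8+5·1 = 13 | 5·2+6·0+3·1 = 13
L: 1·2+5·6 = 32 | 5·1+6·4+3·1 = 32
A: 1·5+5·6 = 35 | 5·4+6·0+3·5 = 35
gcd(1,5,5,6,3) = 1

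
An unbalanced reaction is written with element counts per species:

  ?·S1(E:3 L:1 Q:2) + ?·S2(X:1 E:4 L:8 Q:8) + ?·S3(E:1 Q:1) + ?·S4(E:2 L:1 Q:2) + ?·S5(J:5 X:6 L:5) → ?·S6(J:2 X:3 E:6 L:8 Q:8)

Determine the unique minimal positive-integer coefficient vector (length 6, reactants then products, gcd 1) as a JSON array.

J: 2·0+3·0+4·0+4·0+2·5 = 10 | 5·2 = 10
X: 2·0+3·1+4·0+4·0+2·6 = 15 | 5·3 = 15
E: 2·3+3·4+4·1+4·2+2·0 = 30 | 5·6 = 30
L: 2·1+3·8+4·0+4·1+2·5 = 40 | 5·8 = 40
Q: 2·2+3·8+4·1+4·2+2·0 = 40 | 5·8 = 40
gcd(2,3,4,4,2,5) = 1

Coefficients: [2, 3, 4, 4, 2, 5]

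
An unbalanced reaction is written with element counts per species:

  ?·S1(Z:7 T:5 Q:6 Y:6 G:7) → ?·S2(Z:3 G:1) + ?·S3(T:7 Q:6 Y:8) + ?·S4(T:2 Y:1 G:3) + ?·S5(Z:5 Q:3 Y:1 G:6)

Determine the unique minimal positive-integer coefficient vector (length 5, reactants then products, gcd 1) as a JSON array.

Coefficients: [5, 5, 3, 2, 4]

Z: 5·7 = 35 | 5·3+3·0+2·0+4·5 = 35
T: 5·5 = 25 | 5·0+3·7+2·2+4·0 = 25
Q: 5·6 = 30 | 5·0+3·6+2·0+4·3 = 30
Y: 5·6 = 30 | 5·0+3·8+2·1+4·1 = 30
G: 5·7 = 35 | 5·1+3·0+2·3+4·6 = 35
gcd(5,5,3,2,4) = 1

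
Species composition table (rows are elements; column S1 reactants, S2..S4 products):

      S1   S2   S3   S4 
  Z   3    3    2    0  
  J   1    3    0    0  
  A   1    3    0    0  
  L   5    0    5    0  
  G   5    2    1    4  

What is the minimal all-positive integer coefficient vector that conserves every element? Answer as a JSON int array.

Z: 6·3 = 18 | 2·3+6·2+5·0 = 18
J: 6·1 = 6 | 2·3+6·0+5·0 = 6
A: 6·1 = 6 | 2·3+6·0+5·0 = 6
L: 6·5 = 30 | 2·0+6·5+5·0 = 30
G: 6·5 = 30 | 2·2+6·1+5·4 = 30
gcd(6,2,6,5) = 1

Coefficients: [6, 2, 6, 5]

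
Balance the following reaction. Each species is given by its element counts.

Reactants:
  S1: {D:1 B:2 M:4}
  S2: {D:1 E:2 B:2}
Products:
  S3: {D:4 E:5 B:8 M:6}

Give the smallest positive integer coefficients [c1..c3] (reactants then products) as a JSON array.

D: 3·1+5·1 = 8 | 2·4 = 8
E: 3·0+5·2 = 10 | 2·5 = 10
B: 3·2+5·2 = 16 | 2·8 = 16
M: 3·4+5·0 = 12 | 2·6 = 12
gcd(3,5,2) = 1

Coefficients: [3, 5, 2]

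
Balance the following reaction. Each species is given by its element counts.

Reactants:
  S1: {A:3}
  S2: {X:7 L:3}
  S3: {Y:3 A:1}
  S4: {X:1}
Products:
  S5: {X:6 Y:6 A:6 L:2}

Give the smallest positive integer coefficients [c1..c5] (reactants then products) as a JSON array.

Coefficients: [4, 2, 6, 4, 3]

X: 4·0+2·7+6·0+4·1 = 18 | 3·6 = 18
Y: 4·0+2·0+6·3+4·0 = 18 | 3·6 = 18
A: 4·3+2·0+6·1+4·0 = 18 | 3·6 = 18
L: 4·0+2·3+6·0+4·0 = 6 | 3·2 = 6
gcd(4,2,6,4,3) = 1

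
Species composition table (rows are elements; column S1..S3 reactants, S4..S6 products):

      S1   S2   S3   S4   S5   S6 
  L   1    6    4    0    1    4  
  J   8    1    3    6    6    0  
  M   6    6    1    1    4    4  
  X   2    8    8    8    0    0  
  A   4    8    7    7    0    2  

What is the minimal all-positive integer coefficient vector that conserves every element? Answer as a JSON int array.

Coefficients: [4, 1, 3, 5, 2, 5]

L: 4·1+1·6+3·4 = 22 | 5·0+2·1+5·4 = 22
J: 4·8+1·1+3·3 = 42 | 5·6+2·6+5·0 = 42
M: 4·6+1·6+3·1 = 33 | 5·1+2·4+5·4 = 33
X: 4·2+1·8+3·8 = 40 | 5·8+2·0+5·0 = 40
A: 4·4+1·8+3·7 = 45 | 5·7+2·0+5·2 = 45
gcd(4,1,3,5,2,5) = 1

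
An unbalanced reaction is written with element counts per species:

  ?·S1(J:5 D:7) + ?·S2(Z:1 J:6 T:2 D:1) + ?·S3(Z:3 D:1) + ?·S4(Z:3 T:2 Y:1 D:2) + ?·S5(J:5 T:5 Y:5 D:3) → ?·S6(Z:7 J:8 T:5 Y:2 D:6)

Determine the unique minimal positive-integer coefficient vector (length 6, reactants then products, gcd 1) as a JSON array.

Z: 1·0+5·1+5·3+5·3+1·0 = 35 | 5·7 = 35
J: 1·5+5·6+5·0+5·0+1·5 = 40 | 5·8 = 40
T: 1·0+5·2+5·0+5·2+1·5 = 25 | 5·5 = 25
Y: 1·0+5·0+5·0+5·1+1·5 = 10 | 5·2 = 10
D: 1·7+5·1+5·1+5·2+1·3 = 30 | 5·6 = 30
gcd(1,5,5,5,1,5) = 1

Coefficients: [1, 5, 5, 5, 1, 5]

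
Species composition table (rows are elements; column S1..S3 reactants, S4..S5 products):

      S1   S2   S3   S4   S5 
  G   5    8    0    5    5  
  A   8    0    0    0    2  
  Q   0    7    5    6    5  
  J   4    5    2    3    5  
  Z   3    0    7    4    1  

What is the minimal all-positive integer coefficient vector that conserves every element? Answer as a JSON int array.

G: 1·5+5·8+3·0 = 45 | 5·5+4·5 = 45
A: 1·8+5·0+3·0 = 8 | 5·0+4·2 = 8
Q: 1·0+5·7+3·5 = 50 | 5·6+4·5 = 50
J: 1·4+5·5+3·2 = 35 | 5·3+4·5 = 35
Z: 1·3+5·0+3·7 = 24 | 5·4+4·1 = 24
gcd(1,5,3,5,4) = 1

Coefficients: [1, 5, 3, 5, 4]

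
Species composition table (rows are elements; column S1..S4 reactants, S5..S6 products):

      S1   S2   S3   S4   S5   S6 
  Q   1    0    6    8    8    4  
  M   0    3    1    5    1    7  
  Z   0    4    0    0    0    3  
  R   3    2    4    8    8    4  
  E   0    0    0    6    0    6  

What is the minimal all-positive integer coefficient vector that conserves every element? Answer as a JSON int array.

Q: 2·1+3·0+5·6+4·8 = 64 | 6·8+4·4 = 64
M: 2·0+3·3+5·1+4·5 = 34 | 6·1+4·7 = 34
Z: 2·0+3·4+5·0+4·0 = 12 | 6·0+4·3 = 12
R: 2·3+3·2+5·4+4·8 = 64 | 6·8+4·4 = 64
E: 2·0+3·0+5·0+4·6 = 24 | 6·0+4·6 = 24
gcd(2,3,5,4,6,4) = 1

Coefficients: [2, 3, 5, 4, 6, 4]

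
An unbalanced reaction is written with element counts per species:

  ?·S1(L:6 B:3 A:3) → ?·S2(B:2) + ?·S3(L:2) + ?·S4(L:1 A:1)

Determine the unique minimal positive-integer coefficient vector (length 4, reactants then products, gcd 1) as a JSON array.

L: 2·6 = 12 | 3·0+3·2+6·1 = 12
B: 2·3 = 6 | 3·2+3·0+6·0 = 6
A: 2·3 = 6 | 3·0+3·0+6·1 = 6
gcd(2,3,3,6) = 1

Coefficients: [2, 3, 3, 6]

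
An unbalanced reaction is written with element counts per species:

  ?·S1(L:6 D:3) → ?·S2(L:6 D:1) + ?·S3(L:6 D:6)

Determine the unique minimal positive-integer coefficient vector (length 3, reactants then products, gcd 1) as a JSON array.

L: 5·6 = 30 | 3·6+2·6 = 30
D: 5·3 = 15 | 3·1+2·6 = 15
gcd(5,3,2) = 1

Coefficients: [5, 3, 2]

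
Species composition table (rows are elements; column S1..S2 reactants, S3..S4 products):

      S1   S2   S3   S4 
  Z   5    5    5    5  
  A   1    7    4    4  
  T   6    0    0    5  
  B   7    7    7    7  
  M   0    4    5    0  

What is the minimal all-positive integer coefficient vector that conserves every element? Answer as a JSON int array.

Coefficients: [5, 5, 4, 6]

Z: 5·5+5·5 = 50 | 4·5+6·5 = 50
A: 5·1+5·7 = 40 | 4·4+6·4 = 40
T: 5·6+5·0 = 30 | 4·0+6·5 = 30
B: 5·7+5·7 = 70 | 4·7+6·7 = 70
M: 5·0+5·4 = 20 | 4·5+6·0 = 20
gcd(5,5,4,6) = 1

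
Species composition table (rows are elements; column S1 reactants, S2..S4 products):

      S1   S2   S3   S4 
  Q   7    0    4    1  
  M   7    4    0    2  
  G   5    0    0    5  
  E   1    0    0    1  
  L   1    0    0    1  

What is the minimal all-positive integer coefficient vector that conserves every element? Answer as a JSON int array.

Q: 4·7 = 28 | 5·0+6·4+4·1 = 28
M: 4·7 = 28 | 5·4+6·0+4·2 = 28
G: 4·5 = 20 | 5·0+6·0+4·5 = 20
E: 4·1 = 4 | 5·0+6·0+4·1 = 4
L: 4·1 = 4 | 5·0+6·0+4·1 = 4
gcd(4,5,6,4) = 1

Coefficients: [4, 5, 6, 4]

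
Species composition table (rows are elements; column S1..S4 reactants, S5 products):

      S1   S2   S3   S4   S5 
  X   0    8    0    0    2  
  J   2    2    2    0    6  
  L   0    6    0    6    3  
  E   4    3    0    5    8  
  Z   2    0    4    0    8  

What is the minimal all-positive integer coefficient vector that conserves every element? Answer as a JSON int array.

X: 6·0+1·8+5·0+1·0 = 8 | 4·2 = 8
J: 6·2+1·2+5·2+1·0 = 24 | 4·6 = 24
L: 6·0+1·6+5·0+1·6 = 12 | 4·3 = 12
E: 6·4+1·3+5·0+1·5 = 32 | 4·8 = 32
Z: 6·2+1·0+5·4+1·0 = 32 | 4·8 = 32
gcd(6,1,5,1,4) = 1

Coefficients: [6, 1, 5, 1, 4]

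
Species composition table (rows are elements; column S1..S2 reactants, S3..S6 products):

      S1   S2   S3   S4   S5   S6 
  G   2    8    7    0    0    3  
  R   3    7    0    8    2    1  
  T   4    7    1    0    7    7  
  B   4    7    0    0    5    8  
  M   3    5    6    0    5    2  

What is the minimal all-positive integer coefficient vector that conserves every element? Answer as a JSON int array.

G: 6·2+3·8 = 36 | 3·7+4·0+1·0+5·3 = 36
R: 6·3+3·7 = 39 | 3·0+4·8+1·2+5·1 = 39
T: 6·4+3·7 = 45 | 3·1+4·0+1·7+5·7 = 45
B: 6·4+3·7 = 45 | 3·0+4·0+1·5+5·8 = 45
M: 6·3+3·5 = 33 | 3·6+4·0+1·5+5·2 = 33
gcd(6,3,3,4,1,5) = 1

Coefficients: [6, 3, 3, 4, 1, 5]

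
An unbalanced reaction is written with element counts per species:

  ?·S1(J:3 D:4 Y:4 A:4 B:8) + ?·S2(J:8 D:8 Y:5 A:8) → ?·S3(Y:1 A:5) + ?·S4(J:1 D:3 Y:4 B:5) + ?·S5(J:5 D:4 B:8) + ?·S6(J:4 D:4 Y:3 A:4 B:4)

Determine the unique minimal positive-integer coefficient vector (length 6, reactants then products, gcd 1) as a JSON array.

J: 6·3+1·8 = 26 | 4·0+4·1+2·5+3·4 = 26
D: 6·4+1·8 = 32 | 4·0+4·3+2·4+3·4 = 32
Y: 6·4+1·5 = 29 | 4·1+4·4+2·0+3·3 = 29
A: 6·4+1·8 = 32 | 4·5+4·0+2·0+3·4 = 32
B: 6·8+1·0 = 48 | 4·0+4·5+2·8+3·4 = 48
gcd(6,1,4,4,2,3) = 1

Coefficients: [6, 1, 4, 4, 2, 3]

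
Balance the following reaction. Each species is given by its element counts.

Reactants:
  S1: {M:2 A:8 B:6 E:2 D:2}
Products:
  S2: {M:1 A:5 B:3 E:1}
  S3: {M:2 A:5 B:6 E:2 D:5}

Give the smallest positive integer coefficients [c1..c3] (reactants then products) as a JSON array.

Coefficients: [5, 6, 2]

M: 5·2 = 10 | 6·1+2·2 = 10
A: 5·8 = 40 | 6·5+2·5 = 40
B: 5·6 = 30 | 6·3+2·6 = 30
E: 5·2 = 10 | 6·1+2·2 = 10
D: 5·2 = 10 | 6·0+2·5 = 10
gcd(5,6,2) = 1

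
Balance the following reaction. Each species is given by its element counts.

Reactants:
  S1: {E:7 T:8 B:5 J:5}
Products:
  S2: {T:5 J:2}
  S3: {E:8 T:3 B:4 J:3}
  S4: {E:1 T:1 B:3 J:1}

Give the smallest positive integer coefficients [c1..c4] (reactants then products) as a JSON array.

E: 5·7 = 35 | 5·0+4·8+3·1 = 35
T: 5·8 = 40 | 5·5+4·3+3·1 = 40
B: 5·5 = 25 | 5·0+4·4+3·3 = 25
J: 5·5 = 25 | 5·2+4·3+3·1 = 25
gcd(5,5,4,3) = 1

Coefficients: [5, 5, 4, 3]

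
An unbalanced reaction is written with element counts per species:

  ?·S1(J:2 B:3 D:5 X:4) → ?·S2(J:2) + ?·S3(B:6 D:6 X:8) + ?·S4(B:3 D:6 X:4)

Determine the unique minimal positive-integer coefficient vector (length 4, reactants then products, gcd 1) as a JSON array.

Coefficients: [6, 6, 1, 4]

J: 6·2 = 12 | 6·2+1·0+4·0 = 12
B: 6·3 = 18 | 6·0+1·6+4·3 = 18
D: 6·5 = 30 | 6·0+1·6+4·6 = 30
X: 6·4 = 24 | 6·0+1·8+4·4 = 24
gcd(6,6,1,4) = 1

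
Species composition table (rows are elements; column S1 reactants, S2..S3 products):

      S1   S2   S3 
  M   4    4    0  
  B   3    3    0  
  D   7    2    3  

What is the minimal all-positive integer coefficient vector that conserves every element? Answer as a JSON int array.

Coefficients: [3, 3, 5]

M: 3·4 = 12 | 3·4+5·0 = 12
B: 3·3 = 9 | 3·3+5·0 = 9
D: 3·7 = 21 | 3·2+5·3 = 21
gcd(3,3,5) = 1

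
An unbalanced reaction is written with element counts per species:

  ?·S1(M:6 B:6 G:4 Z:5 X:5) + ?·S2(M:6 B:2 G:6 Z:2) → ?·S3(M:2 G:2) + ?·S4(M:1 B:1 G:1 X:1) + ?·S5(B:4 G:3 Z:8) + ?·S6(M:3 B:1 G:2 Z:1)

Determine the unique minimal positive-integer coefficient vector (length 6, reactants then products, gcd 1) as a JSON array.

Coefficients: [1, 4, 5, 5, 1, 5]

M: 1·6+4·6 = 30 | 5·2+5·1+1·0+5·3 = 30
B: 1·6+4·2 = 14 | 5·0+5·1+1·4+5·1 = 14
G: 1·4+4·6 = 28 | 5·2+5·1+1·3+5·2 = 28
Z: 1·5+4·2 = 13 | 5·0+5·0+1·8+5·1 = 13
X: 1·5+4·0 = 5 | 5·0+5·1+1·0+5·0 = 5
gcd(1,4,5,5,1,5) = 1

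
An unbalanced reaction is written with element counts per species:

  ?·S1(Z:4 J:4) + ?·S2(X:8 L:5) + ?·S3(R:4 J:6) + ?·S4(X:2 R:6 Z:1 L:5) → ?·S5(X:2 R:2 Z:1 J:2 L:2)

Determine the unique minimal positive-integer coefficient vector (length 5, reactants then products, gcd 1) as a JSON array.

X: 1·0+1·8+1·0+1·2 = 10 | 5·2 = 10
R: 1·0+1·0+1·4+1·6 = 10 | 5·2 = 10
Z: 1·4+1·0+1·0+1·1 = 5 | 5·1 = 5
J: 1·4+1·0+1·6+1·0 = 10 | 5·2 = 10
L: 1·0+1·5+1·0+1·5 = 10 | 5·2 = 10
gcd(1,1,1,1,5) = 1

Coefficients: [1, 1, 1, 1, 5]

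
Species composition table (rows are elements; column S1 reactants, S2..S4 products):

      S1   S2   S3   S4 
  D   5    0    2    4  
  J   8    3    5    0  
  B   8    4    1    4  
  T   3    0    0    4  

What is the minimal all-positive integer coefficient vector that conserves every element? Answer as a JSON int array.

D: 4·5 = 20 | 4·0+4·2+3·4 = 20
J: 4·8 = 32 | 4·3+4·5+3·0 = 32
B: 4·8 = 32 | 4·4+4·1+3·4 = 32
T: 4·3 = 12 | 4·0+4·0+3·4 = 12
gcd(4,4,4,3) = 1

Coefficients: [4, 4, 4, 3]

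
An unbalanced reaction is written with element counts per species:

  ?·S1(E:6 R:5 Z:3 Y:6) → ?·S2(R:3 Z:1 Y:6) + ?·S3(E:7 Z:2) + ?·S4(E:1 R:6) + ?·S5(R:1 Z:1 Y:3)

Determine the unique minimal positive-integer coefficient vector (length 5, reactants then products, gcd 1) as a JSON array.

E: 5·6 = 30 | 3·0+4·7+2·1+4·0 = 30
R: 5·5 = 25 | 3·3+4·0+2·6+4·1 = 25
Z: 5·3 = 15 | 3·1+4·2+2·0+4·1 = 15
Y: 5·6 = 30 | 3·6+4·0+2·0+4·3 = 30
gcd(5,3,4,2,4) = 1

Coefficients: [5, 3, 4, 2, 4]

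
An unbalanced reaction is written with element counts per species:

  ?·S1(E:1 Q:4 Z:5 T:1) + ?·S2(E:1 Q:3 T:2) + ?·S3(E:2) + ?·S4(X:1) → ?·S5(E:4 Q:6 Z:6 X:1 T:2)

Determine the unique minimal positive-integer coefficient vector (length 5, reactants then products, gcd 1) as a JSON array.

Coefficients: [6, 2, 6, 5, 5]

E: 6·1+2·1+6·2+5·0 = 20 | 5·4 = 20
Q: 6·4+2·3+6·0+5·0 = 30 | 5·6 = 30
Z: 6·5+2·0+6·0+5·0 = 30 | 5·6 = 30
X: 6·0+2·0+6·0+5·1 = 5 | 5·1 = 5
T: 6·1+2·2+6·0+5·0 = 10 | 5·2 = 10
gcd(6,2,6,5,5) = 1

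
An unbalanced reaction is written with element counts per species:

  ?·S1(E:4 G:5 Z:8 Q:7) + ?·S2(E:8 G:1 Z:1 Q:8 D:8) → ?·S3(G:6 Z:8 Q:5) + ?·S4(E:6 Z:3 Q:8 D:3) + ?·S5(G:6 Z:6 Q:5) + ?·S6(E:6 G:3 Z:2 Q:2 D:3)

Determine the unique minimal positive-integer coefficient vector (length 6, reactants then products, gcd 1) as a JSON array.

Coefficients: [6, 3, 3, 5, 1, 3]

E: 6·4+3·8 = 48 | 3·0+5·6+1·0+3·6 = 48
G: 6·5+3·1 = 33 | 3·6+5·0+1·6+3·3 = 33
Z: 6·8+3·1 = 51 | 3·8+5·3+1·6+3·2 = 51
Q: 6·7+3·8 = 66 | 3·5+5·8+1·5+3·2 = 66
D: 6·0+3·8 = 24 | 3·0+5·3+1·0+3·3 = 24
gcd(6,3,3,5,1,3) = 1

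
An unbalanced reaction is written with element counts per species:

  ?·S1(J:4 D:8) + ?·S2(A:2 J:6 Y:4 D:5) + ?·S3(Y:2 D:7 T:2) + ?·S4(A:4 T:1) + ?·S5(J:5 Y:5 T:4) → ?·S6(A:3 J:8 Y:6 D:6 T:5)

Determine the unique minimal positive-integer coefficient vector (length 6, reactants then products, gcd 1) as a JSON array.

Coefficients: [3, 1, 1, 4, 6, 6]

A: 3·0+1·2+1·0+4·4+6·0 = 18 | 6·3 = 18
J: 3·4+1·6+1·0+4·0+6·5 = 48 | 6·8 = 48
Y: 3·0+1·4+1·2+4·0+6·5 = 36 | 6·6 = 36
D: 3·8+1·5+1·7+4·0+6·0 = 36 | 6·6 = 36
T: 3·0+1·0+1·2+4·1+6·4 = 30 | 6·5 = 30
gcd(3,1,1,4,6,6) = 1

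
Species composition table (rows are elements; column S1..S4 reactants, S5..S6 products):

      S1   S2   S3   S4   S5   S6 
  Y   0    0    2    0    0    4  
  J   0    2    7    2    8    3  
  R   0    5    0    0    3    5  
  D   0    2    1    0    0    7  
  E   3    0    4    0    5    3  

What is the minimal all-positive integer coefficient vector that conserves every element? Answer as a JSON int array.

Y: 5·0+5·0+4·2+4·0 = 8 | 5·0+2·4 = 8
J: 5·0+5·2+4·7+4·2 = 46 | 5·8+2·3 = 46
R: 5·0+5·5+4·0+4·0 = 25 | 5·3+2·5 = 25
D: 5·0+5·2+4·1+4·0 = 14 | 5·0+2·7 = 14
E: 5·3+5·0+4·4+4·0 = 31 | 5·5+2·3 = 31
gcd(5,5,4,4,5,2) = 1

Coefficients: [5, 5, 4, 4, 5, 2]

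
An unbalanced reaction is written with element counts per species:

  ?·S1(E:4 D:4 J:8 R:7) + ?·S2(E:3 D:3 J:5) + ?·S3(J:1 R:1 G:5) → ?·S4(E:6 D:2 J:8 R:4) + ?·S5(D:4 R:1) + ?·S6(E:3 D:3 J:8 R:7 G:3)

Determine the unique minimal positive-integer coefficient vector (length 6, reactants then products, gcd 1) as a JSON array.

E: 6·4+1·3+3·0 = 27 | 2·6+2·0+5·3 = 27
D: 6·4+1·3+3·0 = 27 | 2·2+2·4+5·3 = 27
J: 6·8+1·5+3·1 = 56 | 2·8+2·0+5·8 = 56
R: 6·7+1·0+3·1 = 45 | 2·4+2·1+5·7 = 45
G: 6·0+1·0+3·5 = 15 | 2·0+2·0+5·3 = 15
gcd(6,1,3,2,2,5) = 1

Coefficients: [6, 1, 3, 2, 2, 5]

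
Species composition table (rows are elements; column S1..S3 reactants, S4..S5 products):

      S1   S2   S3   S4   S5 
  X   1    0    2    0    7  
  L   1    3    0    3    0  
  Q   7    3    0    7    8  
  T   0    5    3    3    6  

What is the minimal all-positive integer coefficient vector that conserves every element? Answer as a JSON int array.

X: 6·1+3·0+4·2 = 14 | 5·0+2·7 = 14
L: 6·1+3·3+4·0 = 15 | 5·3+2·0 = 15
Q: 6·7+3·3+4·0 = 51 | 5·7+2·8 = 51
T: 6·0+3·5+4·3 = 27 | 5·3+2·6 = 27
gcd(6,3,4,5,2) = 1

Coefficients: [6, 3, 4, 5, 2]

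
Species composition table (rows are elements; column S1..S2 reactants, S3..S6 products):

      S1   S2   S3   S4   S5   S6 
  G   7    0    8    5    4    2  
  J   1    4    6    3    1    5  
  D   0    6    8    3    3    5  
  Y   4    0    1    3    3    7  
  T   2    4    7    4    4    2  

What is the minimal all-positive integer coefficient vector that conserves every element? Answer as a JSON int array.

Coefficients: [6, 6, 2, 4, 1, 1]

G: 6·7+6·0 = 42 | 2·8+4·5+1·4+1·2 = 42
J: 6·1+6·4 = 30 | 2·6+4·3+1·1+1·5 = 30
D: 6·0+6·6 = 36 | 2·8+4·3+1·3+1·5 = 36
Y: 6·4+6·0 = 24 | 2·1+4·3+1·3+1·7 = 24
T: 6·2+6·4 = 36 | 2·7+4·4+1·4+1·2 = 36
gcd(6,6,2,4,1,1) = 1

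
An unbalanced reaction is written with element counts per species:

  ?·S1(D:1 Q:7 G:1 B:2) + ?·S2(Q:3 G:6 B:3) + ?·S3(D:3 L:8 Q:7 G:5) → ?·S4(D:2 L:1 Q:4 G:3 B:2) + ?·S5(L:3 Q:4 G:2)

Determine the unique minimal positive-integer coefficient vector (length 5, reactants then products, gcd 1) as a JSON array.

D: 3·1+2·0+3·3 = 12 | 6·2+6·0 = 12
L: 3·0+2·0+3·8 = 24 | 6·1+6·3 = 24
Q: 3·7+2·3+3·7 = 48 | 6·4+6·4 = 48
G: 3·1+2·6+3·5 = 30 | 6·3+6·2 = 30
B: 3·2+2·3+3·0 = 12 | 6·2+6·0 = 12
gcd(3,2,3,6,6) = 1

Coefficients: [3, 2, 3, 6, 6]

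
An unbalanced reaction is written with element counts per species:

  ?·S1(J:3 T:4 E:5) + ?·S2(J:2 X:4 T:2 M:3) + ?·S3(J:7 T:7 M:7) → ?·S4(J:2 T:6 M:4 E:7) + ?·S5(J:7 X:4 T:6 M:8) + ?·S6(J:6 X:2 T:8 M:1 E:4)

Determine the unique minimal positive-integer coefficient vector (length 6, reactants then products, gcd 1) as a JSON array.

Coefficients: [3, 6, 4, 1, 5, 2]

J: 3·3+6·2+4·7 = 49 | 1·2+5·7+2·6 = 49
X: 3·0+6·4+4·0 = 24 | 1·0+5·4+2·2 = 24
T: 3·4+6·2+4·7 = 52 | 1·6+5·6+2·8 = 52
M: 3·0+6·3+4·7 = 46 | 1·4+5·8+2·1 = 46
E: 3·5+6·0+4·0 = 15 | 1·7+5·0+2·4 = 15
gcd(3,6,4,1,5,2) = 1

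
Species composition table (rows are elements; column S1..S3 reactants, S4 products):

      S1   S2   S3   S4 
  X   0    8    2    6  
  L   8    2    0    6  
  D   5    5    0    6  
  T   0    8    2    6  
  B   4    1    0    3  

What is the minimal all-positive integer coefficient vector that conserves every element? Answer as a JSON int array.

X: 3·0+3·8+3·2 = 30 | 5·6 = 30
L: 3·8+3·2+3·0 = 30 | 5·6 = 30
D: 3·5+3·5+3·0 = 30 | 5·6 = 30
T: 3·0+3·8+3·2 = 30 | 5·6 = 30
B: 3·4+3·1+3·0 = 15 | 5·3 = 15
gcd(3,3,3,5) = 1

Coefficients: [3, 3, 3, 5]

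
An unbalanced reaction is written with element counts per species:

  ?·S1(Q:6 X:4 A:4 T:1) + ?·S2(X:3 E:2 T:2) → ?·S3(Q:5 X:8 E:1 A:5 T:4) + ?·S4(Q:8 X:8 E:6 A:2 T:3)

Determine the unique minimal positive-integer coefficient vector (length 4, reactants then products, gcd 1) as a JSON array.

Q: 3·6+4·0 = 18 | 2·5+1·8 = 18
X: 3·4+4·3 = 24 | 2·8+1·8 = 24
E: 3·0+4·2 = 8 | 2·1+1·6 = 8
A: 3·4+4·0 = 12 | 2·5+1·2 = 12
T: 3·1+4·2 = 11 | 2·4+1·3 = 11
gcd(3,4,2,1) = 1

Coefficients: [3, 4, 2, 1]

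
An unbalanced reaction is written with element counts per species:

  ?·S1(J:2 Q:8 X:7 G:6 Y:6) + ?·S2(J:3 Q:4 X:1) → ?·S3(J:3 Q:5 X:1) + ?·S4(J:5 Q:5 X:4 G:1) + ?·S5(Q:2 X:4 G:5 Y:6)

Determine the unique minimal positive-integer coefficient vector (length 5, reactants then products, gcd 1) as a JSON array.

Coefficients: [1, 6, 5, 1, 1]

J: 1·2+6·3 = 20 | 5·3+1·5+1·0 = 20
Q: 1·8+6·4 = 32 | 5·5+1·5+1·2 = 32
X: 1·7+6·1 = 13 | 5·1+1·4+1·4 = 13
G: 1·6+6·0 = 6 | 5·0+1·1+1·5 = 6
Y: 1·6+6·0 = 6 | 5·0+1·0+1·6 = 6
gcd(1,6,5,1,1) = 1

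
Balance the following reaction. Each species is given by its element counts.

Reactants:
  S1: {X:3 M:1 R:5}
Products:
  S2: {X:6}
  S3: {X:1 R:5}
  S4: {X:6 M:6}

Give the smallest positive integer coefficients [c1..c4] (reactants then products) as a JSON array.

Coefficients: [6, 1, 6, 1]

X: 6·3 = 18 | 1·6+6·1+1·6 = 18
M: 6·1 = 6 | 1·0+6·0+1·6 = 6
R: 6·5 = 30 | 1·0+6·5+1·0 = 30
gcd(6,1,6,1) = 1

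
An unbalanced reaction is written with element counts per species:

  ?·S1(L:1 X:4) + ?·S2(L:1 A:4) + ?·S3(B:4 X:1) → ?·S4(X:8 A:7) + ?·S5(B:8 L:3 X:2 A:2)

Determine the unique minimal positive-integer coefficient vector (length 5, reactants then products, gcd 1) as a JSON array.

Coefficients: [4, 5, 6, 2, 3]

B: 4·0+5·0+6·4 = 24 | 2·0+3·8 = 24
L: 4·1+5·1+6·0 = 9 | 2·0+3·3 = 9
X: 4·4+5·0+6·1 = 22 | 2·8+3·2 = 22
A: 4·0+5·4+6·0 = 20 | 2·7+3·2 = 20
gcd(4,5,6,2,3) = 1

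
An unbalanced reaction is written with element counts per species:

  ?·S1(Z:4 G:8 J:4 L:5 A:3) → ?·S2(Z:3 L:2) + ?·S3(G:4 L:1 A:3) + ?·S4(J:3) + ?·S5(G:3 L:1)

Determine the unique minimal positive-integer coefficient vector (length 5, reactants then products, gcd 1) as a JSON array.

Coefficients: [3, 4, 3, 4, 4]

Z: 3·4 = 12 | 4·3+3·0+4·0+4·0 = 12
G: 3·8 = 24 | 4·0+3·4+4·0+4·3 = 24
J: 3·4 = 12 | 4·0+3·0+4·3+4·0 = 12
L: 3·5 = 15 | 4·2+3·1+4·0+4·1 = 15
A: 3·3 = 9 | 4·0+3·3+4·0+4·0 = 9
gcd(3,4,3,4,4) = 1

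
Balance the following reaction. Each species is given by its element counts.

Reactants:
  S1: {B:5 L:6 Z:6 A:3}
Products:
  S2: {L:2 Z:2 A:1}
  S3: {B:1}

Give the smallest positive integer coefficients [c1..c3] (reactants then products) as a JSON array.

Coefficients: [1, 3, 5]

B: 1·5 = 5 | 3·0+5·1 = 5
L: 1·6 = 6 | 3·2+5·0 = 6
Z: 1·6 = 6 | 3·2+5·0 = 6
A: 1·3 = 3 | 3·1+5·0 = 3
gcd(1,3,5) = 1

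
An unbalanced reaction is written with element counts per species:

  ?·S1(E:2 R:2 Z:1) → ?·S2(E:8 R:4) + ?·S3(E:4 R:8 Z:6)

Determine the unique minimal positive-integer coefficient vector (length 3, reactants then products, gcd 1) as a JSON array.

Coefficients: [6, 1, 1]

E: 6·2 = 12 | 1·8+1·4 = 12
R: 6·2 = 12 | 1·4+1·8 = 12
Z: 6·1 = 6 | 1·0+1·6 = 6
gcd(6,1,1) = 1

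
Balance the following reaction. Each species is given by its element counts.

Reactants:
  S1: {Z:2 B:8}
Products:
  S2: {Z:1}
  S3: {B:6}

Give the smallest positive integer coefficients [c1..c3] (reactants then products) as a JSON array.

Coefficients: [3, 6, 4]

Z: 3·2 = 6 | 6·1+4·0 = 6
B: 3·8 = 24 | 6·0+4·6 = 24
gcd(3,6,4) = 1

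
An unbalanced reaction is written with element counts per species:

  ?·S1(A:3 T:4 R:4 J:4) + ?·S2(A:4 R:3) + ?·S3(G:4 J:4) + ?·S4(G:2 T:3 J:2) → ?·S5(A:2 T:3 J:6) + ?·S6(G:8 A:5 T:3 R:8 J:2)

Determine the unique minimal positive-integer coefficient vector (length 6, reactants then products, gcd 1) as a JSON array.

Coefficients: [3, 4, 4, 4, 5, 3]

G: 3·0+4·0+4·4+4·2 = 24 | 5·0+3·8 = 24
A: 3·3+4·4+4·0+4·0 = 25 | 5·2+3·5 = 25
T: 3·4+4·0+4·0+4·3 = 24 | 5·3+3·3 = 24
R: 3·4+4·3+4·0+4·0 = 24 | 5·0+3·8 = 24
J: 3·4+4·0+4·4+4·2 = 36 | 5·6+3·2 = 36
gcd(3,4,4,4,5,3) = 1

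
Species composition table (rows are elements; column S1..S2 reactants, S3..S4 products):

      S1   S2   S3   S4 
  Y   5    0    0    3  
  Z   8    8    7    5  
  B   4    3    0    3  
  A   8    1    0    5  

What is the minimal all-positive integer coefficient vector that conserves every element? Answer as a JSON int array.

Coefficients: [3, 1, 1, 5]

Y: 3·5+1·0 = 15 | 1·0+5·3 = 15
Z: 3·8+1·8 = 32 | 1·7+5·5 = 32
B: 3·4+1·3 = 15 | 1·0+5·3 = 15
A: 3·8+1·1 = 25 | 1·0+5·5 = 25
gcd(3,1,1,5) = 1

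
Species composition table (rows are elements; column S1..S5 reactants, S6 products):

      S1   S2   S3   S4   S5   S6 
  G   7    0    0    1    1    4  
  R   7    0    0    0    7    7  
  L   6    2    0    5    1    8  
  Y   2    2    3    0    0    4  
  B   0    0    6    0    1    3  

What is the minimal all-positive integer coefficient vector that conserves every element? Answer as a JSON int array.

Coefficients: [2, 5, 2, 3, 3, 5]

G: 2·7+5·0+2·0+3·1+3·1 = 20 | 5·4 = 20
R: 2·7+5·0+2·0+3·0+3·7 = 35 | 5·7 = 35
L: 2·6+5·2+2·0+3·5+3·1 = 40 | 5·8 = 40
Y: 2·2+5·2+2·3+3·0+3·0 = 20 | 5·4 = 20
B: 2·0+5·0+2·6+3·0+3·1 = 15 | 5·3 = 15
gcd(2,5,2,3,3,5) = 1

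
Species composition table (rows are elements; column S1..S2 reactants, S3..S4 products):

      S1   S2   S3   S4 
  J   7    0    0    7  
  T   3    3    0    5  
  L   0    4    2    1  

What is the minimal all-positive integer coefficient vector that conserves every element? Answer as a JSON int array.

J: 6·7+4·0 = 42 | 5·0+6·7 = 42
T: 6·3+4·3 = 30 | 5·0+6·5 = 30
L: 6·0+4·4 = 16 | 5·2+6·1 = 16
gcd(6,4,5,6) = 1

Coefficients: [6, 4, 5, 6]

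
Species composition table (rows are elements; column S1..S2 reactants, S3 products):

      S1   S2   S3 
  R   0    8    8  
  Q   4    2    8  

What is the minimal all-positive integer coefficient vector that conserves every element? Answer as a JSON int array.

R: 3·0+2·8 = 16 | 2·8 = 16
Q: 3·4+2·2 = 16 | 2·8 = 16
gcd(3,2,2) = 1

Coefficients: [3, 2, 2]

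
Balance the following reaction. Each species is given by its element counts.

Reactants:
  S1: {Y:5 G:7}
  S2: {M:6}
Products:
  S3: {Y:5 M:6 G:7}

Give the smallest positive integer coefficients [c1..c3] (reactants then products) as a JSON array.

Y: 1·5+1·0 = 5 | 1·5 = 5
M: 1·0+1·6 = 6 | 1·6 = 6
G: 1·7+1·0 = 7 | 1·7 = 7
gcd(1,1,1) = 1

Coefficients: [1, 1, 1]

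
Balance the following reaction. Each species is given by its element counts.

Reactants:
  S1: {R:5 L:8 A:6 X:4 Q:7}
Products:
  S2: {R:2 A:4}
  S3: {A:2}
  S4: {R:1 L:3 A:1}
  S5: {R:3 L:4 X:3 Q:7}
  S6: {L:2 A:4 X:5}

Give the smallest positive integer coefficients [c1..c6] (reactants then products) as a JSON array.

Coefficients: [5, 2, 6, 6, 5, 1]

R: 5·5 = 25 | 2·2+6·0+6·1+5·3+1·0 = 25
L: 5·8 = 40 | 2·0+6·0+6·3+5·4+1·2 = 40
A: 5·6 = 30 | 2·4+6·2+6·1+5·0+1·4 = 30
X: 5·4 = 20 | 2·0+6·0+6·0+5·3+1·5 = 20
Q: 5·7 = 35 | 2·0+6·0+6·0+5·7+1·0 = 35
gcd(5,2,6,6,5,1) = 1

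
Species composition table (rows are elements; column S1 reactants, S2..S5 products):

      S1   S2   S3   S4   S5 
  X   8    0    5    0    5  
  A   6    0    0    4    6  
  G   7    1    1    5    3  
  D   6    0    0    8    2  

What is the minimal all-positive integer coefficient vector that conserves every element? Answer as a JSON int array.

Coefficients: [5, 6, 5, 3, 3]

X: 5·8 = 40 | 6·0+5·5+3·0+3·5 = 40
A: 5·6 = 30 | 6·0+5·0+3·4+3·6 = 30
G: 5·7 = 35 | 6·1+5·1+3·5+3·3 = 35
D: 5·6 = 30 | 6·0+5·0+3·8+3·2 = 30
gcd(5,6,5,3,3) = 1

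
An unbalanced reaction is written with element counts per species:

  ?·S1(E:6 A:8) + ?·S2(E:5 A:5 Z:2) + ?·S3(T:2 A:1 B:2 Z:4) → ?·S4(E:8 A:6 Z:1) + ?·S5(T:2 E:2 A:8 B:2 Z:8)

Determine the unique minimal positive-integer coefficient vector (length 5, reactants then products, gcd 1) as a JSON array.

T: 1·0+6·0+2·2 = 4 | 4·0+2·2 = 4
E: 1·6+6·5+2·0 = 36 | 4·8+2·2 = 36
A: 1·8+6·5+2·1 = 40 | 4·6+2·8 = 40
B: 1·0+6·0+2·2 = 4 | 4·0+2·2 = 4
Z: 1·0+6·2+2·4 = 20 | 4·1+2·8 = 20
gcd(1,6,2,4,2) = 1

Coefficients: [1, 6, 2, 4, 2]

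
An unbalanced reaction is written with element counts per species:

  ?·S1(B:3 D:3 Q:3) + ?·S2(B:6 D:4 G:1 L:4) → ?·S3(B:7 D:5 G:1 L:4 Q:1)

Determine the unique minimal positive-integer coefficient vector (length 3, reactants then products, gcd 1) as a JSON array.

B: 1·3+3·6 = 21 | 3·7 = 21
D: 1·3+3·4 = 15 | 3·5 = 15
G: 1·0+3·1 = 3 | 3·1 = 3
L: 1·0+3·4 = 12 | 3·4 = 12
Q: 1·3+3·0 = 3 | 3·1 = 3
gcd(1,3,3) = 1

Coefficients: [1, 3, 3]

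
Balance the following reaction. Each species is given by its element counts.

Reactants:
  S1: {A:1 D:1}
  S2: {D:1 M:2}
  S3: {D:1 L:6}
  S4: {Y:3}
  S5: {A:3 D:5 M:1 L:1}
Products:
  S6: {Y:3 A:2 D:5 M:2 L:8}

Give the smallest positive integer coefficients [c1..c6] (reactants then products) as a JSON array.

Y: 2·0+3·0+5·0+4·3+2·0 = 12 | 4·3 = 12
A: 2·1+3·0+5·0+4·0+2·3 = 8 | 4·2 = 8
D: 2·1+3·1+5·1+4·0+2·5 = 20 | 4·5 = 20
M: 2·0+3·2+5·0+4·0+2·1 = 8 | 4·2 = 8
L: 2·0+3·0+5·6+4·0+2·1 = 32 | 4·8 = 32
gcd(2,3,5,4,2,4) = 1

Coefficients: [2, 3, 5, 4, 2, 4]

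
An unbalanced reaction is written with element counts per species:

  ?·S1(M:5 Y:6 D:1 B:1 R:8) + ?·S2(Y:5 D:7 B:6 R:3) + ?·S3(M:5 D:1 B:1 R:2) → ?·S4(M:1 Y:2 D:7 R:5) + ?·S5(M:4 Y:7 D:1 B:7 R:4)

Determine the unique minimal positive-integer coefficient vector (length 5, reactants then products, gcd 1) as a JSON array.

Coefficients: [2, 3, 1, 3, 3]

M: 2·5+3·0+1·5 = 15 | 3·1+3·4 = 15
Y: 2·6+3·5+1·0 = 27 | 3·2+3·7 = 27
D: 2·1+3·7+1·1 = 24 | 3·7+3·1 = 24
B: 2·1+3·6+1·1 = 21 | 3·0+3·7 = 21
R: 2·8+3·3+1·2 = 27 | 3·5+3·4 = 27
gcd(2,3,1,3,3) = 1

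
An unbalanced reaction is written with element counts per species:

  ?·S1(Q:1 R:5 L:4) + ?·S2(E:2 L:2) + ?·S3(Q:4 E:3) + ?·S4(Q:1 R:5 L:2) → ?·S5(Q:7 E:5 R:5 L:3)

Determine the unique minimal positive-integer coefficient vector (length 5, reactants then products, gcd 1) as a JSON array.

Coefficients: [1, 1, 6, 3, 4]

Q: 1·1+1·0+6·4+3·1 = 28 | 4·7 = 28
E: 1·0+1·2+6·3+3·0 = 20 | 4·5 = 20
R: 1·5+1·0+6·0+3·5 = 20 | 4·5 = 20
L: 1·4+1·2+6·0+3·2 = 12 | 4·3 = 12
gcd(1,1,6,3,4) = 1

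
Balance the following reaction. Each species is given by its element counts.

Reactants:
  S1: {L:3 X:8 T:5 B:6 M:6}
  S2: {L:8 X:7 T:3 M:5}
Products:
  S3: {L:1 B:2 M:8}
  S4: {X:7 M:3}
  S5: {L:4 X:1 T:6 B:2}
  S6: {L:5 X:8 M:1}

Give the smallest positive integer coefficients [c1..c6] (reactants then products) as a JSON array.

L: 3·3+5·8 = 49 | 4·1+2·0+5·4+5·5 = 49
X: 3·8+5·7 = 59 | 4·0+2·7+5·1+5·8 = 59
T: 3·5+5·3 = 30 | 4·0+2·0+5·6+5·0 = 30
B: 3·6+5·0 = 18 | 4·2+2·0+5·2+5·0 = 18
M: 3·6+5·5 = 43 | 4·8+2·3+5·0+5·1 = 43
gcd(3,5,4,2,5,5) = 1

Coefficients: [3, 5, 4, 2, 5, 5]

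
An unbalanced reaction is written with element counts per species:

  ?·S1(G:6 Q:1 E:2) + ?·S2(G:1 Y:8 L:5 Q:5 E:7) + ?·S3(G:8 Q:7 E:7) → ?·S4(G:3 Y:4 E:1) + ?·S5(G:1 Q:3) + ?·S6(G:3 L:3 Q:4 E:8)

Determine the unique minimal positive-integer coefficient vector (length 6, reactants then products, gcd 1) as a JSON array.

Coefficients: [2, 3, 3, 6, 6, 5]

G: 2·6+3·1+3·8 = 39 | 6·3+6·1+5·3 = 39
Y: 2·0+3·8+3·0 = 24 | 6·4+6·0+5·0 = 24
L: 2·0+3·5+3·0 = 15 | 6·0+6·0+5·3 = 15
Q: 2·1+3·5+3·7 = 38 | 6·0+6·3+5·4 = 38
E: 2·2+3·7+3·7 = 46 | 6·1+6·0+5·8 = 46
gcd(2,3,3,6,6,5) = 1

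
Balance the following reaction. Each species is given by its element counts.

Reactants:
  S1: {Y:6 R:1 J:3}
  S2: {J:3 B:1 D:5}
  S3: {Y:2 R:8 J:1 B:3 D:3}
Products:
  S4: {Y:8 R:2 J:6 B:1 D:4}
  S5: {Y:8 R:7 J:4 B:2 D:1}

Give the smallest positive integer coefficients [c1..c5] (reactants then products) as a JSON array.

Y: 5·6+2·0+1·2 = 32 | 3·8+1·8 = 32
R: 5·1+2·0+1·8 = 13 | 3·2+1·7 = 13
J: 5·3+2·3+1·1 = 22 | 3·6+1·4 = 22
B: 5·0+2·1+1·3 = 5 | 3·1+1·2 = 5
D: 5·0+2·5+1·3 = 13 | 3·4+1·1 = 13
gcd(5,2,1,3,1) = 1

Coefficients: [5, 2, 1, 3, 1]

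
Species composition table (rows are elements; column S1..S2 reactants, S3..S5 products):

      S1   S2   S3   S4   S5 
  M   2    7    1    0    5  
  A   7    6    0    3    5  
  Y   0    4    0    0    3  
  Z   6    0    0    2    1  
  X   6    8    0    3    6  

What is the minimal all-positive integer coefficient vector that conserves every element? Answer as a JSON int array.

Coefficients: [2, 3, 5, 4, 4]

M: 2·2+3·7 = 25 | 5·1+4·0+4·5 = 25
A: 2·7+3·6 = 32 | 5·0+4·3+4·5 = 32
Y: 2·0+3·4 = 12 | 5·0+4·0+4·3 = 12
Z: 2·6+3·0 = 12 | 5·0+4·2+4·1 = 12
X: 2·6+3·8 = 36 | 5·0+4·3+4·6 = 36
gcd(2,3,5,4,4) = 1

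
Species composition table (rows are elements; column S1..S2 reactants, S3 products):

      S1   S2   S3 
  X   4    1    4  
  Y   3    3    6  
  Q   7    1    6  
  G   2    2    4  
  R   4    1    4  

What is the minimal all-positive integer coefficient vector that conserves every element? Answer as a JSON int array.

Coefficients: [2, 4, 3]

X: 2·4+4·1 = 12 | 3·4 = 12
Y: 2·3+4·3 = 18 | 3·6 = 18
Q: 2·7+4·1 = 18 | 3·6 = 18
G: 2·2+4·2 = 12 | 3·4 = 12
R: 2·4+4·1 = 12 | 3·4 = 12
gcd(2,4,3) = 1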